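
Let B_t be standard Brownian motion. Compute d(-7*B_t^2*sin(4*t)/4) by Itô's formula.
d(-7*B_t^2*sin(4*t)/4) = (-7*B_t^2*cos(4*t) - 7*sin(4*t)/4) dt + (-7*B_t*sin(4*t)/2) dB_t

Itô's formula for f(t, x): d f(t, B_t) = (f_t + (1/2) f_xx) dt + f_x dB_t. Compute partials of f(t, x) = -7*x^2*sin(4*t)/4:
  f_t(t,x)  = -7*x^2*cos(4*t)
  f_x(t,x)  = -7*x*sin(4*t)/2
  f_xx(t,x) = -7*sin(4*t)/2
Assemble drift = f_t + (1/2) f_xx = -7*x^2*cos(4*t) - 7*sin(4*t)/4 and diffusion = f_x = -7*x*sin(4*t)/2. Substituting x = B_t:
  d(-7*B_t^2*sin(4*t)/4) = (-7*B_t^2*cos(4*t) - 7*sin(4*t)/4) dt + (-7*B_t*sin(4*t)/2) dB_t.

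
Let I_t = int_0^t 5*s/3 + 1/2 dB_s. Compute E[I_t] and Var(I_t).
E[I_t] = 0; Var(I_t) = t*(100*t^2 + 90*t + 27)/108

The Itô integral of a deterministic integrand f(s) has mean 0 because each increment f(s) * (B_{s+ds} - B_s) has mean 0. By the Itô isometry:
  Var( int_0^t f(s) dB_s ) = E[ (int_0^t f(s) dB_s)^2 ] = int_0^t f(s)^2 ds.
Here f(s) = 5*s/3 + 1/2, so f(s)^2 = (10*s + 3)^2/36. Integrate:
  int_0^t ((10*s + 3)^2/36) ds = t*(100*t^2 + 90*t + 27)/108.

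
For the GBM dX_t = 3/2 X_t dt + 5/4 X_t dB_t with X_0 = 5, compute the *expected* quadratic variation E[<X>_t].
E[<X>_t] = 625*exp(73*t/16)/73 - 625/73

<X>_t = int_0^t ((5/4) * X_s)^2 ds. Taking expectation inside the integral: E[<X>_t] = (5/4)^2 * int_0^t E[X_s^2] ds. For GBM, E[X_s^2] = x_0^2 * exp((2 mu + sigma^2) s). Integrating:
  E[<X>_t] = (5/4)^2 * 5^2 * (exp((2*(3/2) + (5/4)^2) t) - 1) / (2*(3/2) + (5/4)^2)
           = (5/4)^2 * 5^2 * (exp((73/16) t) - 1) / (73/16) = 625*exp(73*t/16)/73 - 625/73.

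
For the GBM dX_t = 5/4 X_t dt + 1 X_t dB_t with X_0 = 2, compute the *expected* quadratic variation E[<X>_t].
E[<X>_t] = 8*exp(7*t/2)/7 - 8/7

<X>_t = int_0^t (1 * X_s)^2 ds. Taking expectation inside the integral: E[<X>_t] = 1^2 * int_0^t E[X_s^2] ds. For GBM, E[X_s^2] = x_0^2 * exp((2 mu + sigma^2) s). Integrating:
  E[<X>_t] = 1^2 * 2^2 * (exp((2*(5/4) + 1^2) t) - 1) / (2*(5/4) + 1^2)
           = 1^2 * 2^2 * (exp((7/2) t) - 1) / (7/2) = 8*exp(7*t/2)/7 - 8/7.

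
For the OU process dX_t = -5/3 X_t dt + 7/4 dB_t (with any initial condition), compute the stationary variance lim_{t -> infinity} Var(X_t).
lim Var(X_t) = 147/160

The OU SDE dX = -theta X dt + sigma dB admits the integrating factor exp(theta t): d(exp(theta t) X_t) = sigma exp(theta t) dB_t. Integrating from 0 to t gives X_t = x_0 * exp(-theta t) + sigma * int_0^t exp(-theta (t-s)) dB_s for any initial x_0. The Itô integral has variance (by the Itô isometry) sigma^2 * int_0^t exp(-2 theta (t - s)) ds = sigma^2 * (1 - exp(-2 theta t)) / (2 theta), independent of x_0.
With theta = 5/3, sigma = 7/4:
  Var(X_t) = (7/4)^2 * (1 - exp(-2*5/3 t)) / (2 * 5/3) = 147/160 - 147*exp(-10*t/3)/160.
As t -> infinity, exp(-2*5/3 t) -> 0, so the stationary variance is sigma^2 / (2 theta) = 147/160.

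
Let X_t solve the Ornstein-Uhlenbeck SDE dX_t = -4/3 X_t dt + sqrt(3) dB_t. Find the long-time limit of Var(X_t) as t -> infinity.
lim Var(X_t) = 9/8

The OU SDE dX = -theta X dt + sigma dB admits the integrating factor exp(theta t): d(exp(theta t) X_t) = sigma exp(theta t) dB_t. Integrating from 0 to t gives X_t = x_0 * exp(-theta t) + sigma * int_0^t exp(-theta (t-s)) dB_s for any initial x_0. The Itô integral has variance (by the Itô isometry) sigma^2 * int_0^t exp(-2 theta (t - s)) ds = sigma^2 * (1 - exp(-2 theta t)) / (2 theta), independent of x_0.
With theta = 4/3, sigma = sqrt(3):
  Var(X_t) = (sqrt(3))^2 * (1 - exp(-2*4/3 t)) / (2 * 4/3) = 9/8 - 9*exp(-8*t/3)/8.
As t -> infinity, exp(-2*4/3 t) -> 0, so the stationary variance is sigma^2 / (2 theta) = 9/8.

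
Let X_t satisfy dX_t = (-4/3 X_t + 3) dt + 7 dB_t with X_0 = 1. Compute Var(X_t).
Var(X_t) = 147/8 - 147*exp(-8*t/3)/8

The variance V(t) = Var(X_t) satisfies V'(t) = 2 a V(t) + c^2 with V(0) = 0 (drift coefficient is linear in X, diffusion is constant). With a = -4/3, c = 7, the solution is
  V(t) = (c^2 / (2 a)) * (exp(2 a t) - 1)
       = (7^2 / (2*(-4/3))) * (exp((-8/3) t) - 1)
       = 147/8 - 147*exp(-8*t/3)/8.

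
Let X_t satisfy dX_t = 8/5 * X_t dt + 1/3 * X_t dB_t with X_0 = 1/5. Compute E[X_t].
E[X_t] = exp(8*t/5)/5

For GBM dX = mu X dt + sigma X dB with X_0 = x_0, apply Itô to Y = log X: dY = (mu - sigma^2/2) dt + sigma dB, so Y_t = log(x_0) + (mu - sigma^2/2) t + sigma B_t and hence X_t = x_0 * exp((mu - sigma^2/2) t + sigma B_t).
With mu = 8/5, sigma = 1/3, x_0 = 1/5, this gives:
  X_t = 1/5 * exp((139/90) * t + (1/3) * B_t).
Since sigma*B_t ~ Normal(0, sigma^2 t), E[exp(sigma*B_t)] = exp(sigma^2 t / 2); so E[X_t] = x_0 * exp((mu - sigma^2/2) t) * exp(sigma^2 t / 2) = x_0 * exp(mu t) = exp(8*t/5)/5.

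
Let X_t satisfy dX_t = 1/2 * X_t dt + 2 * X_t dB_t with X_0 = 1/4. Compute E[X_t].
E[X_t] = exp(t/2)/4

For GBM dX = mu X dt + sigma X dB with X_0 = x_0, apply Itô to Y = log X: dY = (mu - sigma^2/2) dt + sigma dB, so Y_t = log(x_0) + (mu - sigma^2/2) t + sigma B_t and hence X_t = x_0 * exp((mu - sigma^2/2) t + sigma B_t).
With mu = 1/2, sigma = 2, x_0 = 1/4, this gives:
  X_t = 1/4 * exp((-3/2) * t + (2) * B_t).
Since sigma*B_t ~ Normal(0, sigma^2 t), E[exp(sigma*B_t)] = exp(sigma^2 t / 2); so E[X_t] = x_0 * exp((mu - sigma^2/2) t) * exp(sigma^2 t / 2) = x_0 * exp(mu t) = exp(t/2)/4.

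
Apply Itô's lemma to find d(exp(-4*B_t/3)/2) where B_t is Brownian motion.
d(exp(-4*B_t/3)/2) = (4*exp(-4*B_t/3)/9) dt + (-2*exp(-4*B_t/3)/3) dB_t

Itô's formula for f(B_t) gives d f(B_t) = f'(B_t) dB_t + (1/2) f''(B_t) dt. Compute derivatives of f(x) = exp(-4*x/3)/2:
  f'(x)  = -2*exp(-4*x/3)/3
  f''(x) = 8*exp(-4*x/3)/9
Substitute x = B_t and multiply the f'' term by 1/2:
  drift     = (1/2) * (8*exp(-4*x/3)/9) evaluated at B_t = 4*exp(-4*B_t/3)/9
  diffusion = (-2*exp(-4*x/3)/3) evaluated at B_t = -2*exp(-4*B_t/3)/3
Therefore d(exp(-4*B_t/3)/2) = (4*exp(-4*B_t/3)/9) dt + (-2*exp(-4*B_t/3)/3) dB_t.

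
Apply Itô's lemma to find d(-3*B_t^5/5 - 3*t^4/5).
d(-3*B_t^5/5 - 3*t^4/5) = (-6*B_t^3 - 12*t^3/5) dt + (-3*B_t^4) dB_t

Itô's formula for f(t, x): d f(t, B_t) = (f_t + (1/2) f_xx) dt + f_x dB_t. Compute partials of f(t, x) = -3*t^4/5 - 3*x^5/5:
  f_t(t,x)  = -12*t^3/5
  f_x(t,x)  = -3*x^4
  f_xx(t,x) = -12*x^3
Assemble drift = f_t + (1/2) f_xx = -12*t^3/5 - 6*x^3 and diffusion = f_x = -3*x^4. Substituting x = B_t:
  d(-3*B_t^5/5 - 3*t^4/5) = (-6*B_t^3 - 12*t^3/5) dt + (-3*B_t^4) dB_t.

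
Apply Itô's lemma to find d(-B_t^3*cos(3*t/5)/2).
d(-B_t^3*cos(3*t/5)/2) = (3*B_t*(B_t^2*sin(3*t/5) - 5*cos(3*t/5))/10) dt + (-3*B_t^2*cos(3*t/5)/2) dB_t

Itô's formula for f(t, x): d f(t, B_t) = (f_t + (1/2) f_xx) dt + f_x dB_t. Compute partials of f(t, x) = -x^3*cos(3*t/5)/2:
  f_t(t,x)  = 3*x^3*sin(3*t/5)/10
  f_x(t,x)  = -3*x^2*cos(3*t/5)/2
  f_xx(t,x) = -3*x*cos(3*t/5)
Assemble drift = f_t + (1/2) f_xx = 3*x*(x^2*sin(3*t/5) - 5*cos(3*t/5))/10 and diffusion = f_x = -3*x^2*cos(3*t/5)/2. Substituting x = B_t:
  d(-B_t^3*cos(3*t/5)/2) = (3*B_t*(B_t^2*sin(3*t/5) - 5*cos(3*t/5))/10) dt + (-3*B_t^2*cos(3*t/5)/2) dB_t.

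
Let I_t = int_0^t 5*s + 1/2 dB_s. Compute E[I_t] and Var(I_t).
E[I_t] = 0; Var(I_t) = t*(100*t^2 + 30*t + 3)/12

The Itô integral of a deterministic integrand f(s) has mean 0 because each increment f(s) * (B_{s+ds} - B_s) has mean 0. By the Itô isometry:
  Var( int_0^t f(s) dB_s ) = E[ (int_0^t f(s) dB_s)^2 ] = int_0^t f(s)^2 ds.
Here f(s) = 5*s + 1/2, so f(s)^2 = (10*s + 1)^2/4. Integrate:
  int_0^t ((10*s + 1)^2/4) ds = t*(100*t^2 + 30*t + 3)/12.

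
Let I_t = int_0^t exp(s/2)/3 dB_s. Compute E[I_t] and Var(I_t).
E[I_t] = 0; Var(I_t) = exp(t)/9 - 1/9

The Itô integral of a deterministic integrand f(s) has mean 0 because each increment f(s) * (B_{s+ds} - B_s) has mean 0. By the Itô isometry:
  Var( int_0^t f(s) dB_s ) = E[ (int_0^t f(s) dB_s)^2 ] = int_0^t f(s)^2 ds.
Here f(s) = exp(s/2)/3, so f(s)^2 = exp(s)/9. Integrate:
  int_0^t (exp(s)/9) ds = exp(t)/9 - 1/9.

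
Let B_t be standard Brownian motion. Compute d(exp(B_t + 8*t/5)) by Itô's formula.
d(exp(B_t + 8*t/5)) = (21*exp(B_t + 8*t/5)/10) dt + (exp(B_t + 8*t/5)) dB_t

Itô's formula for f(t, x): d f(t, B_t) = (f_t + (1/2) f_xx) dt + f_x dB_t. Compute partials of f(t, x) = exp(8*t/5 + x):
  f_t(t,x)  = 8*exp(8*t/5 + x)/5
  f_x(t,x)  = exp(8*t/5 + x)
  f_xx(t,x) = exp(8*t/5 + x)
Assemble drift = f_t + (1/2) f_xx = 21*exp(8*t/5 + x)/10 and diffusion = f_x = exp(8*t/5 + x). Substituting x = B_t:
  d(exp(B_t + 8*t/5)) = (21*exp(B_t + 8*t/5)/10) dt + (exp(B_t + 8*t/5)) dB_t.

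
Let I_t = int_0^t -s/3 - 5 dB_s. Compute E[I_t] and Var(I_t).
E[I_t] = 0; Var(I_t) = t*(t^2 + 45*t + 675)/27

The Itô integral of a deterministic integrand f(s) has mean 0 because each increment f(s) * (B_{s+ds} - B_s) has mean 0. By the Itô isometry:
  Var( int_0^t f(s) dB_s ) = E[ (int_0^t f(s) dB_s)^2 ] = int_0^t f(s)^2 ds.
Here f(s) = -s/3 - 5, so f(s)^2 = (s + 15)^2/9. Integrate:
  int_0^t ((s + 15)^2/9) ds = t*(t^2 + 45*t + 675)/27.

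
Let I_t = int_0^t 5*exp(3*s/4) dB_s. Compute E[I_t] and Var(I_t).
E[I_t] = 0; Var(I_t) = 50*exp(3*t/2)/3 - 50/3

The Itô integral of a deterministic integrand f(s) has mean 0 because each increment f(s) * (B_{s+ds} - B_s) has mean 0. By the Itô isometry:
  Var( int_0^t f(s) dB_s ) = E[ (int_0^t f(s) dB_s)^2 ] = int_0^t f(s)^2 ds.
Here f(s) = 5*exp(3*s/4), so f(s)^2 = 25*exp(3*s/2). Integrate:
  int_0^t (25*exp(3*s/2)) ds = 50*exp(3*t/2)/3 - 50/3.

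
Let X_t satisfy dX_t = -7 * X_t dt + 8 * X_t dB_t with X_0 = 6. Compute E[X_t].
E[X_t] = 6*exp(-7*t)

For GBM dX = mu X dt + sigma X dB with X_0 = x_0, apply Itô to Y = log X: dY = (mu - sigma^2/2) dt + sigma dB, so Y_t = log(x_0) + (mu - sigma^2/2) t + sigma B_t and hence X_t = x_0 * exp((mu - sigma^2/2) t + sigma B_t).
With mu = -7, sigma = 8, x_0 = 6, this gives:
  X_t = 6 * exp((-39) * t + (8) * B_t).
Since sigma*B_t ~ Normal(0, sigma^2 t), E[exp(sigma*B_t)] = exp(sigma^2 t / 2); so E[X_t] = x_0 * exp((mu - sigma^2/2) t) * exp(sigma^2 t / 2) = x_0 * exp(mu t) = 6*exp(-7*t).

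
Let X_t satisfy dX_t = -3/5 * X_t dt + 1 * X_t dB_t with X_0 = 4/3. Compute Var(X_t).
Var(X_t) = (16*exp(t) - 16)*exp(-6*t/5)/9

For GBM dX = mu X dt + sigma X dB with X_0 = x_0, apply Itô to Y = log X: dY = (mu - sigma^2/2) dt + sigma dB, so Y_t = log(x_0) + (mu - sigma^2/2) t + sigma B_t and hence X_t = x_0 * exp((mu - sigma^2/2) t + sigma B_t).
With mu = -3/5, sigma = 1, x_0 = 4/3, this gives:
  X_t = 4/3 * exp((-11/10) * t + (1) * B_t).
Since sigma*B_t ~ Normal(0, sigma^2 t), E[exp(sigma*B_t)] = exp(sigma^2 t / 2); so E[X_t] = x_0 * exp((mu - sigma^2/2) t) * exp(sigma^2 t / 2) = x_0 * exp(mu t) = 4*exp(-3*t/5)/3.
Var(X_t) = E[X_t^2] - (E[X_t])^2 = x_0^2 * exp(2 mu t) * (exp(sigma^2 t) - 1) = (16*exp(t) - 16)*exp(-6*t/5)/9.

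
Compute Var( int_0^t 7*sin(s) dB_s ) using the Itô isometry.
Var = 49*t/2 - 49*sin(2*t)/4

The Itô integral of a deterministic integrand f(s) has mean 0 because each increment f(s) * (B_{s+ds} - B_s) has mean 0. By the Itô isometry:
  Var( int_0^t f(s) dB_s ) = E[ (int_0^t f(s) dB_s)^2 ] = int_0^t f(s)^2 ds.
Here f(s) = 7*sin(s), so f(s)^2 = 49*sin(s)^2. Integrate:
  int_0^t (49*sin(s)^2) ds = 49*t/2 - 49*sin(2*t)/4.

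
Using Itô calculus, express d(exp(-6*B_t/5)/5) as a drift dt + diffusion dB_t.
d(exp(-6*B_t/5)/5) = (18*exp(-6*B_t/5)/125) dt + (-6*exp(-6*B_t/5)/25) dB_t

Itô's formula for f(B_t) gives d f(B_t) = f'(B_t) dB_t + (1/2) f''(B_t) dt. Compute derivatives of f(x) = exp(-6*x/5)/5:
  f'(x)  = -6*exp(-6*x/5)/25
  f''(x) = 36*exp(-6*x/5)/125
Substitute x = B_t and multiply the f'' term by 1/2:
  drift     = (1/2) * (36*exp(-6*x/5)/125) evaluated at B_t = 18*exp(-6*B_t/5)/125
  diffusion = (-6*exp(-6*x/5)/25) evaluated at B_t = -6*exp(-6*B_t/5)/25
Therefore d(exp(-6*B_t/5)/5) = (18*exp(-6*B_t/5)/125) dt + (-6*exp(-6*B_t/5)/25) dB_t.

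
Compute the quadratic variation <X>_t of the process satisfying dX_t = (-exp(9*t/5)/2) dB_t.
<X>_t = 5*exp(18*t/5)/72 - 5/72

For an Itô process dX_t = a(t) dt + b(t) dB_t, the quadratic variation is <X>_t = int_0^t b(s)^2 ds (the drift term does not contribute). Here b(s) = -exp(9*s/5)/2, so
  b(s)^2 = exp(18*s/5)/4.
Integrating from 0 to t:
  <X>_t = int_0^t (exp(18*s/5)/4) ds = 5*exp(18*t/5)/72 - 5/72.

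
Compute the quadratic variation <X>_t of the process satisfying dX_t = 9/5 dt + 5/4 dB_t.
<X>_t = 25*t/16

For an Itô process dX_t = a(t) dt + b(t) dB_t, the quadratic variation is <X>_t = int_0^t b(s)^2 ds (the drift term does not contribute). Here b(s) = 5/4, so
  b(s)^2 = 25/16.
Integrating from 0 to t:
  <X>_t = int_0^t (25/16) ds = 25*t/16.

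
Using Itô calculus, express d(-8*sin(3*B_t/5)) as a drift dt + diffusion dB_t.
d(-8*sin(3*B_t/5)) = (36*sin(3*B_t/5)/25) dt + (-24*cos(3*B_t/5)/5) dB_t

Itô's formula for f(B_t) gives d f(B_t) = f'(B_t) dB_t + (1/2) f''(B_t) dt. Compute derivatives of f(x) = -8*sin(3*x/5):
  f'(x)  = -24*cos(3*x/5)/5
  f''(x) = 72*sin(3*x/5)/25
Substitute x = B_t and multiply the f'' term by 1/2:
  drift     = (1/2) * (72*sin(3*x/5)/25) evaluated at B_t = 36*sin(3*B_t/5)/25
  diffusion = (-24*cos(3*x/5)/5) evaluated at B_t = -24*cos(3*B_t/5)/5
Therefore d(-8*sin(3*B_t/5)) = (36*sin(3*B_t/5)/25) dt + (-24*cos(3*B_t/5)/5) dB_t.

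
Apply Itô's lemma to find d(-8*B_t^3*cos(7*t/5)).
d(-8*B_t^3*cos(7*t/5)) = (56*B_t^3*sin(7*t/5)/5 - 24*B_t*cos(7*t/5)) dt + (-24*B_t^2*cos(7*t/5)) dB_t

Itô's formula for f(t, x): d f(t, B_t) = (f_t + (1/2) f_xx) dt + f_x dB_t. Compute partials of f(t, x) = -8*x^3*cos(7*t/5):
  f_t(t,x)  = 56*x^3*sin(7*t/5)/5
  f_x(t,x)  = -24*x^2*cos(7*t/5)
  f_xx(t,x) = -48*x*cos(7*t/5)
Assemble drift = f_t + (1/2) f_xx = 56*x^3*sin(7*t/5)/5 - 24*x*cos(7*t/5) and diffusion = f_x = -24*x^2*cos(7*t/5). Substituting x = B_t:
  d(-8*B_t^3*cos(7*t/5)) = (56*B_t^3*sin(7*t/5)/5 - 24*B_t*cos(7*t/5)) dt + (-24*B_t^2*cos(7*t/5)) dB_t.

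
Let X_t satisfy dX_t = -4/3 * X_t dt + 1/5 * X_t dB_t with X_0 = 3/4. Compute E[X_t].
E[X_t] = 3*exp(-4*t/3)/4

For GBM dX = mu X dt + sigma X dB with X_0 = x_0, apply Itô to Y = log X: dY = (mu - sigma^2/2) dt + sigma dB, so Y_t = log(x_0) + (mu - sigma^2/2) t + sigma B_t and hence X_t = x_0 * exp((mu - sigma^2/2) t + sigma B_t).
With mu = -4/3, sigma = 1/5, x_0 = 3/4, this gives:
  X_t = 3/4 * exp((-203/150) * t + (1/5) * B_t).
Since sigma*B_t ~ Normal(0, sigma^2 t), E[exp(sigma*B_t)] = exp(sigma^2 t / 2); so E[X_t] = x_0 * exp((mu - sigma^2/2) t) * exp(sigma^2 t / 2) = x_0 * exp(mu t) = 3*exp(-4*t/3)/4.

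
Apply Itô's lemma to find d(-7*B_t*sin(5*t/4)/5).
d(-7*B_t*sin(5*t/4)/5) = (-7*B_t*cos(5*t/4)/4) dt + (-7*sin(5*t/4)/5) dB_t

Itô's formula for f(t, x): d f(t, B_t) = (f_t + (1/2) f_xx) dt + f_x dB_t. Compute partials of f(t, x) = -7*x*sin(5*t/4)/5:
  f_t(t,x)  = -7*x*cos(5*t/4)/4
  f_x(t,x)  = -7*sin(5*t/4)/5
  f_xx(t,x) = 0
Assemble drift = f_t + (1/2) f_xx = -7*x*cos(5*t/4)/4 and diffusion = f_x = -7*sin(5*t/4)/5. Substituting x = B_t:
  d(-7*B_t*sin(5*t/4)/5) = (-7*B_t*cos(5*t/4)/4) dt + (-7*sin(5*t/4)/5) dB_t.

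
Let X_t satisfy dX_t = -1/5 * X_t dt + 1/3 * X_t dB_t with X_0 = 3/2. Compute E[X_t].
E[X_t] = 3*exp(-t/5)/2

For GBM dX = mu X dt + sigma X dB with X_0 = x_0, apply Itô to Y = log X: dY = (mu - sigma^2/2) dt + sigma dB, so Y_t = log(x_0) + (mu - sigma^2/2) t + sigma B_t and hence X_t = x_0 * exp((mu - sigma^2/2) t + sigma B_t).
With mu = -1/5, sigma = 1/3, x_0 = 3/2, this gives:
  X_t = 3/2 * exp((-23/90) * t + (1/3) * B_t).
Since sigma*B_t ~ Normal(0, sigma^2 t), E[exp(sigma*B_t)] = exp(sigma^2 t / 2); so E[X_t] = x_0 * exp((mu - sigma^2/2) t) * exp(sigma^2 t / 2) = x_0 * exp(mu t) = 3*exp(-t/5)/2.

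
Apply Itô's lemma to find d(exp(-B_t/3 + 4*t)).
d(exp(-B_t/3 + 4*t)) = (73*exp(-B_t/3 + 4*t)/18) dt + (-exp(-B_t/3 + 4*t)/3) dB_t

Itô's formula for f(t, x): d f(t, B_t) = (f_t + (1/2) f_xx) dt + f_x dB_t. Compute partials of f(t, x) = exp(4*t - x/3):
  f_t(t,x)  = 4*exp(4*t - x/3)
  f_x(t,x)  = -exp(4*t - x/3)/3
  f_xx(t,x) = exp(4*t - x/3)/9
Assemble drift = f_t + (1/2) f_xx = 73*exp(4*t - x/3)/18 and diffusion = f_x = -exp(4*t - x/3)/3. Substituting x = B_t:
  d(exp(-B_t/3 + 4*t)) = (73*exp(-B_t/3 + 4*t)/18) dt + (-exp(-B_t/3 + 4*t)/3) dB_t.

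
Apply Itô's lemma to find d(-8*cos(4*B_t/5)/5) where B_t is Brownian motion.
d(-8*cos(4*B_t/5)/5) = (64*cos(4*B_t/5)/125) dt + (32*sin(4*B_t/5)/25) dB_t

Itô's formula for f(B_t) gives d f(B_t) = f'(B_t) dB_t + (1/2) f''(B_t) dt. Compute derivatives of f(x) = -8*cos(4*x/5)/5:
  f'(x)  = 32*sin(4*x/5)/25
  f''(x) = 128*cos(4*x/5)/125
Substitute x = B_t and multiply the f'' term by 1/2:
  drift     = (1/2) * (128*cos(4*x/5)/125) evaluated at B_t = 64*cos(4*B_t/5)/125
  diffusion = (32*sin(4*x/5)/25) evaluated at B_t = 32*sin(4*B_t/5)/25
Therefore d(-8*cos(4*B_t/5)/5) = (64*cos(4*B_t/5)/125) dt + (32*sin(4*B_t/5)/25) dB_t.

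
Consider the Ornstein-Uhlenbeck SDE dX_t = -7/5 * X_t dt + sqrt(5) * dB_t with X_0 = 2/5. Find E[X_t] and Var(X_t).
E[X_t] = 2*exp(-7*t/5)/5; Var(X_t) = 25/14 - 25*exp(-14*t/5)/14

The OU SDE dX = -theta X dt + sigma dB admits the integrating factor exp(theta t): d(exp(theta t) X_t) = sigma exp(theta t) dB_t. Integrating from 0 to t:
  X_t = x_0 * exp(-theta t) + sigma * int_0^t exp(-theta (t-s)) dB_s.
The Itô integral has mean 0 and (by the Itô isometry) variance sigma^2 * int_0^t exp(-2 theta (t - s)) ds = sigma^2 * (1 - exp(-2 theta t)) / (2 theta).
With theta = 7/5, sigma = sqrt(5), x_0 = 2/5:
  E[X_t] = 2/5 * exp(-7/5 t) = 2*exp(-7*t/5)/5
  Var(X_t) = (sqrt(5))^2 * (1 - exp(-2*7/5 t)) / (2 * 7/5) = 25/14 - 25*exp(-14*t/5)/14.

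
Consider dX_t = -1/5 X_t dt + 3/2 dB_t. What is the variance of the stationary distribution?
lim Var(X_t) = 45/8

The OU SDE dX = -theta X dt + sigma dB admits the integrating factor exp(theta t): d(exp(theta t) X_t) = sigma exp(theta t) dB_t. Integrating from 0 to t gives X_t = x_0 * exp(-theta t) + sigma * int_0^t exp(-theta (t-s)) dB_s for any initial x_0. The Itô integral has variance (by the Itô isometry) sigma^2 * int_0^t exp(-2 theta (t - s)) ds = sigma^2 * (1 - exp(-2 theta t)) / (2 theta), independent of x_0.
With theta = 1/5, sigma = 3/2:
  Var(X_t) = (3/2)^2 * (1 - exp(-2*1/5 t)) / (2 * 1/5) = 45/8 - 45*exp(-2*t/5)/8.
As t -> infinity, exp(-2*1/5 t) -> 0, so the stationary variance is sigma^2 / (2 theta) = 45/8.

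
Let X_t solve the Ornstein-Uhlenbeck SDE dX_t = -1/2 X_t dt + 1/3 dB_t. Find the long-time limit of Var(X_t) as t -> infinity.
lim Var(X_t) = 1/9

The OU SDE dX = -theta X dt + sigma dB admits the integrating factor exp(theta t): d(exp(theta t) X_t) = sigma exp(theta t) dB_t. Integrating from 0 to t gives X_t = x_0 * exp(-theta t) + sigma * int_0^t exp(-theta (t-s)) dB_s for any initial x_0. The Itô integral has variance (by the Itô isometry) sigma^2 * int_0^t exp(-2 theta (t - s)) ds = sigma^2 * (1 - exp(-2 theta t)) / (2 theta), independent of x_0.
With theta = 1/2, sigma = 1/3:
  Var(X_t) = (1/3)^2 * (1 - exp(-2*1/2 t)) / (2 * 1/2) = (exp(t) - 1)*exp(-t)/9.
As t -> infinity, exp(-2*1/2 t) -> 0, so the stationary variance is sigma^2 / (2 theta) = 1/9.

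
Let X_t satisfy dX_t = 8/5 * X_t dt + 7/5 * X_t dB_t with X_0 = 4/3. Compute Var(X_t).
Var(X_t) = 16*(exp(49*t/25) - 1)*exp(16*t/5)/9

For GBM dX = mu X dt + sigma X dB with X_0 = x_0, apply Itô to Y = log X: dY = (mu - sigma^2/2) dt + sigma dB, so Y_t = log(x_0) + (mu - sigma^2/2) t + sigma B_t and hence X_t = x_0 * exp((mu - sigma^2/2) t + sigma B_t).
With mu = 8/5, sigma = 7/5, x_0 = 4/3, this gives:
  X_t = 4/3 * exp((31/50) * t + (7/5) * B_t).
Since sigma*B_t ~ Normal(0, sigma^2 t), E[exp(sigma*B_t)] = exp(sigma^2 t / 2); so E[X_t] = x_0 * exp((mu - sigma^2/2) t) * exp(sigma^2 t / 2) = x_0 * exp(mu t) = 4*exp(8*t/5)/3.
Var(X_t) = E[X_t^2] - (E[X_t])^2 = x_0^2 * exp(2 mu t) * (exp(sigma^2 t) - 1) = 16*(exp(49*t/25) - 1)*exp(16*t/5)/9.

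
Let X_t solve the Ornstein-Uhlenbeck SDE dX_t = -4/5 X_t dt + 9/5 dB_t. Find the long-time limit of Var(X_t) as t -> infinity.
lim Var(X_t) = 81/40

The OU SDE dX = -theta X dt + sigma dB admits the integrating factor exp(theta t): d(exp(theta t) X_t) = sigma exp(theta t) dB_t. Integrating from 0 to t gives X_t = x_0 * exp(-theta t) + sigma * int_0^t exp(-theta (t-s)) dB_s for any initial x_0. The Itô integral has variance (by the Itô isometry) sigma^2 * int_0^t exp(-2 theta (t - s)) ds = sigma^2 * (1 - exp(-2 theta t)) / (2 theta), independent of x_0.
With theta = 4/5, sigma = 9/5:
  Var(X_t) = (9/5)^2 * (1 - exp(-2*4/5 t)) / (2 * 4/5) = 81/40 - 81*exp(-8*t/5)/40.
As t -> infinity, exp(-2*4/5 t) -> 0, so the stationary variance is sigma^2 / (2 theta) = 81/40.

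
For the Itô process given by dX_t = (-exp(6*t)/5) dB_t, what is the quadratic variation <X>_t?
<X>_t = exp(12*t)/300 - 1/300

For an Itô process dX_t = a(t) dt + b(t) dB_t, the quadratic variation is <X>_t = int_0^t b(s)^2 ds (the drift term does not contribute). Here b(s) = -exp(6*s)/5, so
  b(s)^2 = exp(12*s)/25.
Integrating from 0 to t:
  <X>_t = int_0^t (exp(12*s)/25) ds = exp(12*t)/300 - 1/300.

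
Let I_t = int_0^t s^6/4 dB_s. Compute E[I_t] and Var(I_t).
E[I_t] = 0; Var(I_t) = t^13/208

The Itô integral of a deterministic integrand f(s) has mean 0 because each increment f(s) * (B_{s+ds} - B_s) has mean 0. By the Itô isometry:
  Var( int_0^t f(s) dB_s ) = E[ (int_0^t f(s) dB_s)^2 ] = int_0^t f(s)^2 ds.
Here f(s) = s^6/4, so f(s)^2 = s^12/16. Integrate:
  int_0^t (s^12/16) ds = t^13/208.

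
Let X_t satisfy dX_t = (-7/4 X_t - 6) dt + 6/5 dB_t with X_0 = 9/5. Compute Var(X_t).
Var(X_t) = 72/175 - 72*exp(-7*t/2)/175

The variance V(t) = Var(X_t) satisfies V'(t) = 2 a V(t) + c^2 with V(0) = 0 (drift coefficient is linear in X, diffusion is constant). With a = -7/4, c = 6/5, the solution is
  V(t) = (c^2 / (2 a)) * (exp(2 a t) - 1)
       = ((6/5)^2 / (2*(-7/4))) * (exp((-7/2) t) - 1)
       = 72/175 - 72*exp(-7*t/2)/175.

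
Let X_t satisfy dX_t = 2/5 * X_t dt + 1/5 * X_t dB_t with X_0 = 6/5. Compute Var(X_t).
Var(X_t) = 36*(exp(t/25) - 1)*exp(4*t/5)/25

For GBM dX = mu X dt + sigma X dB with X_0 = x_0, apply Itô to Y = log X: dY = (mu - sigma^2/2) dt + sigma dB, so Y_t = log(x_0) + (mu - sigma^2/2) t + sigma B_t and hence X_t = x_0 * exp((mu - sigma^2/2) t + sigma B_t).
With mu = 2/5, sigma = 1/5, x_0 = 6/5, this gives:
  X_t = 6/5 * exp((19/50) * t + (1/5) * B_t).
Since sigma*B_t ~ Normal(0, sigma^2 t), E[exp(sigma*B_t)] = exp(sigma^2 t / 2); so E[X_t] = x_0 * exp((mu - sigma^2/2) t) * exp(sigma^2 t / 2) = x_0 * exp(mu t) = 6*exp(2*t/5)/5.
Var(X_t) = E[X_t^2] - (E[X_t])^2 = x_0^2 * exp(2 mu t) * (exp(sigma^2 t) - 1) = 36*(exp(t/25) - 1)*exp(4*t/5)/25.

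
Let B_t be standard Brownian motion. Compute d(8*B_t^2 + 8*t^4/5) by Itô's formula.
d(8*B_t^2 + 8*t^4/5) = (32*t^3/5 + 8) dt + (16*B_t) dB_t

Itô's formula for f(t, x): d f(t, B_t) = (f_t + (1/2) f_xx) dt + f_x dB_t. Compute partials of f(t, x) = 8*t^4/5 + 8*x^2:
  f_t(t,x)  = 32*t^3/5
  f_x(t,x)  = 16*x
  f_xx(t,x) = 16
Assemble drift = f_t + (1/2) f_xx = 32*t^3/5 + 8 and diffusion = f_x = 16*x. Substituting x = B_t:
  d(8*B_t^2 + 8*t^4/5) = (32*t^3/5 + 8) dt + (16*B_t) dB_t.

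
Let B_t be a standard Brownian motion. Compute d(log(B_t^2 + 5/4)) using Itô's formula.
d(log(B_t^2 + 5/4)) = (4*(5 - 4*B_t^2)/(4*B_t^2 + 5)^2) dt + (8*B_t/(4*B_t^2 + 5)) dB_t

Itô's formula for f(B_t) gives d f(B_t) = f'(B_t) dB_t + (1/2) f''(B_t) dt. Compute derivatives of f(x) = log(x^2 + 5/4):
  f'(x)  = 8*x/(4*x^2 + 5)
  f''(x) = 8*(5 - 4*x^2)/(4*x^2 + 5)^2
Substitute x = B_t and multiply the f'' term by 1/2:
  drift     = (1/2) * (8*(5 - 4*x^2)/(4*x^2 + 5)^2) evaluated at B_t = 4*(5 - 4*B_t^2)/(4*B_t^2 + 5)^2
  diffusion = (8*x/(4*x^2 + 5)) evaluated at B_t = 8*B_t/(4*B_t^2 + 5)
Therefore d(log(B_t^2 + 5/4)) = (4*(5 - 4*B_t^2)/(4*B_t^2 + 5)^2) dt + (8*B_t/(4*B_t^2 + 5)) dB_t.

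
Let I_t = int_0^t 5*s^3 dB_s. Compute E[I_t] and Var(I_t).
E[I_t] = 0; Var(I_t) = 25*t^7/7

The Itô integral of a deterministic integrand f(s) has mean 0 because each increment f(s) * (B_{s+ds} - B_s) has mean 0. By the Itô isometry:
  Var( int_0^t f(s) dB_s ) = E[ (int_0^t f(s) dB_s)^2 ] = int_0^t f(s)^2 ds.
Here f(s) = 5*s^3, so f(s)^2 = 25*s^6. Integrate:
  int_0^t (25*s^6) ds = 25*t^7/7.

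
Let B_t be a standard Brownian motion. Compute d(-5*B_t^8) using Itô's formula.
d(-5*B_t^8) = (-140*B_t^6) dt + (-40*B_t^7) dB_t

Itô's formula for f(B_t) gives d f(B_t) = f'(B_t) dB_t + (1/2) f''(B_t) dt. Compute derivatives of f(x) = -5*x^8:
  f'(x)  = -40*x^7
  f''(x) = -280*x^6
Substitute x = B_t and multiply the f'' term by 1/2:
  drift     = (1/2) * (-280*x^6) evaluated at B_t = -140*B_t^6
  diffusion = (-40*x^7) evaluated at B_t = -40*B_t^7
Therefore d(-5*B_t^8) = (-140*B_t^6) dt + (-40*B_t^7) dB_t.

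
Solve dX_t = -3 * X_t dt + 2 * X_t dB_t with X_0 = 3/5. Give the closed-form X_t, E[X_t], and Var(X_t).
X_t = 3/5 * exp((-5) t + (2) B_t); E[X_t] = 3*exp(-3*t)/5; Var(X_t) = (9*exp(4*t) - 9)*exp(-6*t)/25

For GBM dX = mu X dt + sigma X dB with X_0 = x_0, apply Itô to Y = log X: dY = (mu - sigma^2/2) dt + sigma dB, so Y_t = log(x_0) + (mu - sigma^2/2) t + sigma B_t and hence X_t = x_0 * exp((mu - sigma^2/2) t + sigma B_t).
With mu = -3, sigma = 2, x_0 = 3/5, this gives:
  X_t = 3/5 * exp((-5) * t + (2) * B_t).
Since sigma*B_t ~ Normal(0, sigma^2 t), E[exp(sigma*B_t)] = exp(sigma^2 t / 2); so E[X_t] = x_0 * exp((mu - sigma^2/2) t) * exp(sigma^2 t / 2) = x_0 * exp(mu t) = 3*exp(-3*t)/5.
Var(X_t) = E[X_t^2] - (E[X_t])^2 = x_0^2 * exp(2 mu t) * (exp(sigma^2 t) - 1) = (9*exp(4*t) - 9)*exp(-6*t)/25.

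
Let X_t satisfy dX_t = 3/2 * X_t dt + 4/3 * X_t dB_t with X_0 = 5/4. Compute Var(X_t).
Var(X_t) = 25*(exp(16*t/9) - 1)*exp(3*t)/16

For GBM dX = mu X dt + sigma X dB with X_0 = x_0, apply Itô to Y = log X: dY = (mu - sigma^2/2) dt + sigma dB, so Y_t = log(x_0) + (mu - sigma^2/2) t + sigma B_t and hence X_t = x_0 * exp((mu - sigma^2/2) t + sigma B_t).
With mu = 3/2, sigma = 4/3, x_0 = 5/4, this gives:
  X_t = 5/4 * exp((11/18) * t + (4/3) * B_t).
Since sigma*B_t ~ Normal(0, sigma^2 t), E[exp(sigma*B_t)] = exp(sigma^2 t / 2); so E[X_t] = x_0 * exp((mu - sigma^2/2) t) * exp(sigma^2 t / 2) = x_0 * exp(mu t) = 5*exp(3*t/2)/4.
Var(X_t) = E[X_t^2] - (E[X_t])^2 = x_0^2 * exp(2 mu t) * (exp(sigma^2 t) - 1) = 25*(exp(16*t/9) - 1)*exp(3*t)/16.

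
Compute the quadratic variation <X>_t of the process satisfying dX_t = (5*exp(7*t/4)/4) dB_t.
<X>_t = 25*exp(7*t/2)/56 - 25/56

For an Itô process dX_t = a(t) dt + b(t) dB_t, the quadratic variation is <X>_t = int_0^t b(s)^2 ds (the drift term does not contribute). Here b(s) = 5*exp(7*s/4)/4, so
  b(s)^2 = 25*exp(7*s/2)/16.
Integrating from 0 to t:
  <X>_t = int_0^t (25*exp(7*s/2)/16) ds = 25*exp(7*t/2)/56 - 25/56.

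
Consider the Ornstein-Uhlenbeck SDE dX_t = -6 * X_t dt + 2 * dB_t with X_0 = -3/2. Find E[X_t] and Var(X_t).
E[X_t] = -3*exp(-6*t)/2; Var(X_t) = 1/3 - exp(-12*t)/3

The OU SDE dX = -theta X dt + sigma dB admits the integrating factor exp(theta t): d(exp(theta t) X_t) = sigma exp(theta t) dB_t. Integrating from 0 to t:
  X_t = x_0 * exp(-theta t) + sigma * int_0^t exp(-theta (t-s)) dB_s.
The Itô integral has mean 0 and (by the Itô isometry) variance sigma^2 * int_0^t exp(-2 theta (t - s)) ds = sigma^2 * (1 - exp(-2 theta t)) / (2 theta).
With theta = 6, sigma = 2, x_0 = -3/2:
  E[X_t] = -3/2 * exp(-6 t) = -3*exp(-6*t)/2
  Var(X_t) = (2)^2 * (1 - exp(-2*6 t)) / (2 * 6) = 1/3 - exp(-12*t)/3.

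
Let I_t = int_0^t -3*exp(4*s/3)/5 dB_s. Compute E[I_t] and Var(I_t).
E[I_t] = 0; Var(I_t) = 27*exp(8*t/3)/200 - 27/200

The Itô integral of a deterministic integrand f(s) has mean 0 because each increment f(s) * (B_{s+ds} - B_s) has mean 0. By the Itô isometry:
  Var( int_0^t f(s) dB_s ) = E[ (int_0^t f(s) dB_s)^2 ] = int_0^t f(s)^2 ds.
Here f(s) = -3*exp(4*s/3)/5, so f(s)^2 = 9*exp(8*s/3)/25. Integrate:
  int_0^t (9*exp(8*s/3)/25) ds = 27*exp(8*t/3)/200 - 27/200.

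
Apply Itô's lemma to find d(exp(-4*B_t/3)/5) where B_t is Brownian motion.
d(exp(-4*B_t/3)/5) = (8*exp(-4*B_t/3)/45) dt + (-4*exp(-4*B_t/3)/15) dB_t

Itô's formula for f(B_t) gives d f(B_t) = f'(B_t) dB_t + (1/2) f''(B_t) dt. Compute derivatives of f(x) = exp(-4*x/3)/5:
  f'(x)  = -4*exp(-4*x/3)/15
  f''(x) = 16*exp(-4*x/3)/45
Substitute x = B_t and multiply the f'' term by 1/2:
  drift     = (1/2) * (16*exp(-4*x/3)/45) evaluated at B_t = 8*exp(-4*B_t/3)/45
  diffusion = (-4*exp(-4*x/3)/15) evaluated at B_t = -4*exp(-4*B_t/3)/15
Therefore d(exp(-4*B_t/3)/5) = (8*exp(-4*B_t/3)/45) dt + (-4*exp(-4*B_t/3)/15) dB_t.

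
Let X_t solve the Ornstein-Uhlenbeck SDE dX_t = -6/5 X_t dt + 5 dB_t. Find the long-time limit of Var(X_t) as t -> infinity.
lim Var(X_t) = 125/12

The OU SDE dX = -theta X dt + sigma dB admits the integrating factor exp(theta t): d(exp(theta t) X_t) = sigma exp(theta t) dB_t. Integrating from 0 to t gives X_t = x_0 * exp(-theta t) + sigma * int_0^t exp(-theta (t-s)) dB_s for any initial x_0. The Itô integral has variance (by the Itô isometry) sigma^2 * int_0^t exp(-2 theta (t - s)) ds = sigma^2 * (1 - exp(-2 theta t)) / (2 theta), independent of x_0.
With theta = 6/5, sigma = 5:
  Var(X_t) = (5)^2 * (1 - exp(-2*6/5 t)) / (2 * 6/5) = 125/12 - 125*exp(-12*t/5)/12.
As t -> infinity, exp(-2*6/5 t) -> 0, so the stationary variance is sigma^2 / (2 theta) = 125/12.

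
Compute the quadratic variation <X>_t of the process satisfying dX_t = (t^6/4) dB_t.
<X>_t = t^13/208

For an Itô process dX_t = a(t) dt + b(t) dB_t, the quadratic variation is <X>_t = int_0^t b(s)^2 ds (the drift term does not contribute). Here b(s) = s^6/4, so
  b(s)^2 = s^12/16.
Integrating from 0 to t:
  <X>_t = int_0^t (s^12/16) ds = t^13/208.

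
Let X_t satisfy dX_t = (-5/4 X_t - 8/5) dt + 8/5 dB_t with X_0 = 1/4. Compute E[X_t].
E[X_t] = -32/25 + 153*exp(-5*t/4)/100

Taking expectations and using E[dB_t] = 0, the mean m(t) = E[X_t] satisfies the ODE m'(t) = a m(t) + b with m(0) = x_0. With a = -5/4, b = -8/5, x_0 = 1/4, the solution is
  m(t) = x_0 * exp(a t) + (b/a) * (exp(a t) - 1)
       = (1/4) * exp((-5/4) t) + ((-8/5)/(-5/4)) * (exp((-5/4) t) - 1)
       = -32/25 + 153*exp(-5*t/4)/100.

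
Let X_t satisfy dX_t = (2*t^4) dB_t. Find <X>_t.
<X>_t = 4*t^9/9

For an Itô process dX_t = a(t) dt + b(t) dB_t, the quadratic variation is <X>_t = int_0^t b(s)^2 ds (the drift term does not contribute). Here b(s) = 2*s^4, so
  b(s)^2 = 4*s^8.
Integrating from 0 to t:
  <X>_t = int_0^t (4*s^8) ds = 4*t^9/9.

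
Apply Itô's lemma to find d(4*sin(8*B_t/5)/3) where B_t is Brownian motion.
d(4*sin(8*B_t/5)/3) = (-128*sin(8*B_t/5)/75) dt + (32*cos(8*B_t/5)/15) dB_t

Itô's formula for f(B_t) gives d f(B_t) = f'(B_t) dB_t + (1/2) f''(B_t) dt. Compute derivatives of f(x) = 4*sin(8*x/5)/3:
  f'(x)  = 32*cos(8*x/5)/15
  f''(x) = -256*sin(8*x/5)/75
Substitute x = B_t and multiply the f'' term by 1/2:
  drift     = (1/2) * (-256*sin(8*x/5)/75) evaluated at B_t = -128*sin(8*B_t/5)/75
  diffusion = (32*cos(8*x/5)/15) evaluated at B_t = 32*cos(8*B_t/5)/15
Therefore d(4*sin(8*B_t/5)/3) = (-128*sin(8*B_t/5)/75) dt + (32*cos(8*B_t/5)/15) dB_t.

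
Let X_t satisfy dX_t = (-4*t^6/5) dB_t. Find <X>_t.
<X>_t = 16*t^13/325

For an Itô process dX_t = a(t) dt + b(t) dB_t, the quadratic variation is <X>_t = int_0^t b(s)^2 ds (the drift term does not contribute). Here b(s) = -4*s^6/5, so
  b(s)^2 = 16*s^12/25.
Integrating from 0 to t:
  <X>_t = int_0^t (16*s^12/25) ds = 16*t^13/325.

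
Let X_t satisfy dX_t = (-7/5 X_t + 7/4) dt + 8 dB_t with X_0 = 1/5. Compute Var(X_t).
Var(X_t) = 160/7 - 160*exp(-14*t/5)/7

The variance V(t) = Var(X_t) satisfies V'(t) = 2 a V(t) + c^2 with V(0) = 0 (drift coefficient is linear in X, diffusion is constant). With a = -7/5, c = 8, the solution is
  V(t) = (c^2 / (2 a)) * (exp(2 a t) - 1)
       = (8^2 / (2*(-7/5))) * (exp((-14/5) t) - 1)
       = 160/7 - 160*exp(-14*t/5)/7.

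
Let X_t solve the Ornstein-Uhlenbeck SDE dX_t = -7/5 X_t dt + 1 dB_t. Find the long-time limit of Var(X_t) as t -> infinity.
lim Var(X_t) = 5/14

The OU SDE dX = -theta X dt + sigma dB admits the integrating factor exp(theta t): d(exp(theta t) X_t) = sigma exp(theta t) dB_t. Integrating from 0 to t gives X_t = x_0 * exp(-theta t) + sigma * int_0^t exp(-theta (t-s)) dB_s for any initial x_0. The Itô integral has variance (by the Itô isometry) sigma^2 * int_0^t exp(-2 theta (t - s)) ds = sigma^2 * (1 - exp(-2 theta t)) / (2 theta), independent of x_0.
With theta = 7/5, sigma = 1:
  Var(X_t) = (1)^2 * (1 - exp(-2*7/5 t)) / (2 * 7/5) = 5/14 - 5*exp(-14*t/5)/14.
As t -> infinity, exp(-2*7/5 t) -> 0, so the stationary variance is sigma^2 / (2 theta) = 5/14.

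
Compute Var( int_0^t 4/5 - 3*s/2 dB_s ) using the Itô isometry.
Var = t*(75*t^2 - 120*t + 64)/100

The Itô integral of a deterministic integrand f(s) has mean 0 because each increment f(s) * (B_{s+ds} - B_s) has mean 0. By the Itô isometry:
  Var( int_0^t f(s) dB_s ) = E[ (int_0^t f(s) dB_s)^2 ] = int_0^t f(s)^2 ds.
Here f(s) = 4/5 - 3*s/2, so f(s)^2 = (15*s - 8)^2/100. Integrate:
  int_0^t ((15*s - 8)^2/100) ds = t*(75*t^2 - 120*t + 64)/100.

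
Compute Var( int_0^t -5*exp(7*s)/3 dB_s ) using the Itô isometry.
Var = 25*exp(14*t)/126 - 25/126

The Itô integral of a deterministic integrand f(s) has mean 0 because each increment f(s) * (B_{s+ds} - B_s) has mean 0. By the Itô isometry:
  Var( int_0^t f(s) dB_s ) = E[ (int_0^t f(s) dB_s)^2 ] = int_0^t f(s)^2 ds.
Here f(s) = -5*exp(7*s)/3, so f(s)^2 = 25*exp(14*s)/9. Integrate:
  int_0^t (25*exp(14*s)/9) ds = 25*exp(14*t)/126 - 25/126.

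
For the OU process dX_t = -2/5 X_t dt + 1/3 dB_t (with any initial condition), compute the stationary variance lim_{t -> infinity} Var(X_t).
lim Var(X_t) = 5/36

The OU SDE dX = -theta X dt + sigma dB admits the integrating factor exp(theta t): d(exp(theta t) X_t) = sigma exp(theta t) dB_t. Integrating from 0 to t gives X_t = x_0 * exp(-theta t) + sigma * int_0^t exp(-theta (t-s)) dB_s for any initial x_0. The Itô integral has variance (by the Itô isometry) sigma^2 * int_0^t exp(-2 theta (t - s)) ds = sigma^2 * (1 - exp(-2 theta t)) / (2 theta), independent of x_0.
With theta = 2/5, sigma = 1/3:
  Var(X_t) = (1/3)^2 * (1 - exp(-2*2/5 t)) / (2 * 2/5) = 5/36 - 5*exp(-4*t/5)/36.
As t -> infinity, exp(-2*2/5 t) -> 0, so the stationary variance is sigma^2 / (2 theta) = 5/36.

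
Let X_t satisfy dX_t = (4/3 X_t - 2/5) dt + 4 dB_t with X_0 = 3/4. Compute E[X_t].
E[X_t] = 9*exp(4*t/3)/20 + 3/10

Taking expectations and using E[dB_t] = 0, the mean m(t) = E[X_t] satisfies the ODE m'(t) = a m(t) + b with m(0) = x_0. With a = 4/3, b = -2/5, x_0 = 3/4, the solution is
  m(t) = x_0 * exp(a t) + (b/a) * (exp(a t) - 1)
       = (3/4) * exp((4/3) t) + ((-2/5)/(4/3)) * (exp((4/3) t) - 1)
       = 9*exp(4*t/3)/20 + 3/10.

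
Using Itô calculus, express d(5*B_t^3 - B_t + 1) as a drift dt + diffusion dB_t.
d(5*B_t^3 - B_t + 1) = (15*B_t) dt + (15*B_t^2 - 1) dB_t

Itô's formula for f(B_t) gives d f(B_t) = f'(B_t) dB_t + (1/2) f''(B_t) dt. Compute derivatives of f(x) = 5*x^3 - x + 1:
  f'(x)  = 15*x^2 - 1
  f''(x) = 30*x
Substitute x = B_t and multiply the f'' term by 1/2:
  drift     = (1/2) * (30*x) evaluated at B_t = 15*B_t
  diffusion = (15*x^2 - 1) evaluated at B_t = 15*B_t^2 - 1
Therefore d(5*B_t^3 - B_t + 1) = (15*B_t) dt + (15*B_t^2 - 1) dB_t.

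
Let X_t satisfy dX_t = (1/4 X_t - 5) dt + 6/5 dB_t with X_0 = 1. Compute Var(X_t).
Var(X_t) = 72*exp(t/2)/25 - 72/25

The variance V(t) = Var(X_t) satisfies V'(t) = 2 a V(t) + c^2 with V(0) = 0 (drift coefficient is linear in X, diffusion is constant). With a = 1/4, c = 6/5, the solution is
  V(t) = (c^2 / (2 a)) * (exp(2 a t) - 1)
       = ((6/5)^2 / (2*(1/4))) * (exp((1/2) t) - 1)
       = 72*exp(t/2)/25 - 72/25.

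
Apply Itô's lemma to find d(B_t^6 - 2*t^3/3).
d(B_t^6 - 2*t^3/3) = (15*B_t^4 - 2*t^2) dt + (6*B_t^5) dB_t

Itô's formula for f(t, x): d f(t, B_t) = (f_t + (1/2) f_xx) dt + f_x dB_t. Compute partials of f(t, x) = -2*t^3/3 + x^6:
  f_t(t,x)  = -2*t^2
  f_x(t,x)  = 6*x^5
  f_xx(t,x) = 30*x^4
Assemble drift = f_t + (1/2) f_xx = -2*t^2 + 15*x^4 and diffusion = f_x = 6*x^5. Substituting x = B_t:
  d(B_t^6 - 2*t^3/3) = (15*B_t^4 - 2*t^2) dt + (6*B_t^5) dB_t.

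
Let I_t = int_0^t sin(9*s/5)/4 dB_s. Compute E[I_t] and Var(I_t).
E[I_t] = 0; Var(I_t) = t/32 - 5*sin(18*t/5)/576

The Itô integral of a deterministic integrand f(s) has mean 0 because each increment f(s) * (B_{s+ds} - B_s) has mean 0. By the Itô isometry:
  Var( int_0^t f(s) dB_s ) = E[ (int_0^t f(s) dB_s)^2 ] = int_0^t f(s)^2 ds.
Here f(s) = sin(9*s/5)/4, so f(s)^2 = sin(9*s/5)^2/16. Integrate:
  int_0^t (sin(9*s/5)^2/16) ds = t/32 - 5*sin(18*t/5)/576.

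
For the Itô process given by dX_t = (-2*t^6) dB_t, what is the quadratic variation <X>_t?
<X>_t = 4*t^13/13

For an Itô process dX_t = a(t) dt + b(t) dB_t, the quadratic variation is <X>_t = int_0^t b(s)^2 ds (the drift term does not contribute). Here b(s) = -2*s^6, so
  b(s)^2 = 4*s^12.
Integrating from 0 to t:
  <X>_t = int_0^t (4*s^12) ds = 4*t^13/13.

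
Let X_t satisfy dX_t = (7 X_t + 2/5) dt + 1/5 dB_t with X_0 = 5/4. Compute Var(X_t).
Var(X_t) = exp(14*t)/350 - 1/350

The variance V(t) = Var(X_t) satisfies V'(t) = 2 a V(t) + c^2 with V(0) = 0 (drift coefficient is linear in X, diffusion is constant). With a = 7, c = 1/5, the solution is
  V(t) = (c^2 / (2 a)) * (exp(2 a t) - 1)
       = ((1/5)^2 / (2*7)) * (exp(14 t) - 1)
       = exp(14*t)/350 - 1/350.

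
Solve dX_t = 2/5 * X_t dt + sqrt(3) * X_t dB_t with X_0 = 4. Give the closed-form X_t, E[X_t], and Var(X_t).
X_t = 4 * exp((-11/10) t + (sqrt(3)) B_t); E[X_t] = 4*exp(2*t/5); Var(X_t) = 16*(exp(3*t) - 1)*exp(4*t/5)

For GBM dX = mu X dt + sigma X dB with X_0 = x_0, apply Itô to Y = log X: dY = (mu - sigma^2/2) dt + sigma dB, so Y_t = log(x_0) + (mu - sigma^2/2) t + sigma B_t and hence X_t = x_0 * exp((mu - sigma^2/2) t + sigma B_t).
With mu = 2/5, sigma = sqrt(3), x_0 = 4, this gives:
  X_t = 4 * exp((-11/10) * t + (sqrt(3)) * B_t).
Since sigma*B_t ~ Normal(0, sigma^2 t), E[exp(sigma*B_t)] = exp(sigma^2 t / 2); so E[X_t] = x_0 * exp((mu - sigma^2/2) t) * exp(sigma^2 t / 2) = x_0 * exp(mu t) = 4*exp(2*t/5).
Var(X_t) = E[X_t^2] - (E[X_t])^2 = x_0^2 * exp(2 mu t) * (exp(sigma^2 t) - 1) = 16*(exp(3*t) - 1)*exp(4*t/5).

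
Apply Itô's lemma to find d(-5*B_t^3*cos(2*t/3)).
d(-5*B_t^3*cos(2*t/3)) = (10*B_t^3*sin(2*t/3)/3 - 15*B_t*cos(2*t/3)) dt + (-15*B_t^2*cos(2*t/3)) dB_t

Itô's formula for f(t, x): d f(t, B_t) = (f_t + (1/2) f_xx) dt + f_x dB_t. Compute partials of f(t, x) = -5*x^3*cos(2*t/3):
  f_t(t,x)  = 10*x^3*sin(2*t/3)/3
  f_x(t,x)  = -15*x^2*cos(2*t/3)
  f_xx(t,x) = -30*x*cos(2*t/3)
Assemble drift = f_t + (1/2) f_xx = 10*x^3*sin(2*t/3)/3 - 15*x*cos(2*t/3) and diffusion = f_x = -15*x^2*cos(2*t/3). Substituting x = B_t:
  d(-5*B_t^3*cos(2*t/3)) = (10*B_t^3*sin(2*t/3)/3 - 15*B_t*cos(2*t/3)) dt + (-15*B_t^2*cos(2*t/3)) dB_t.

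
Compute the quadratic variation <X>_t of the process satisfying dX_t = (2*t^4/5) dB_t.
<X>_t = 4*t^9/225

For an Itô process dX_t = a(t) dt + b(t) dB_t, the quadratic variation is <X>_t = int_0^t b(s)^2 ds (the drift term does not contribute). Here b(s) = 2*s^4/5, so
  b(s)^2 = 4*s^8/25.
Integrating from 0 to t:
  <X>_t = int_0^t (4*s^8/25) ds = 4*t^9/225.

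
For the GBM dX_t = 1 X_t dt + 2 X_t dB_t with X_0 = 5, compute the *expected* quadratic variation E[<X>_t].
E[<X>_t] = 50*exp(6*t)/3 - 50/3

<X>_t = int_0^t (2 * X_s)^2 ds. Taking expectation inside the integral: E[<X>_t] = 2^2 * int_0^t E[X_s^2] ds. For GBM, E[X_s^2] = x_0^2 * exp((2 mu + sigma^2) s). Integrating:
  E[<X>_t] = 2^2 * 5^2 * (exp((2*1 + 2^2) t) - 1) / (2*1 + 2^2)
           = 2^2 * 5^2 * (exp(6 t) - 1) / 6 = 50*exp(6*t)/3 - 50/3.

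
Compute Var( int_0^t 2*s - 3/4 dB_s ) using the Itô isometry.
Var = t*(64*t^2 - 72*t + 27)/48

The Itô integral of a deterministic integrand f(s) has mean 0 because each increment f(s) * (B_{s+ds} - B_s) has mean 0. By the Itô isometry:
  Var( int_0^t f(s) dB_s ) = E[ (int_0^t f(s) dB_s)^2 ] = int_0^t f(s)^2 ds.
Here f(s) = 2*s - 3/4, so f(s)^2 = (8*s - 3)^2/16. Integrate:
  int_0^t ((8*s - 3)^2/16) ds = t*(64*t^2 - 72*t + 27)/48.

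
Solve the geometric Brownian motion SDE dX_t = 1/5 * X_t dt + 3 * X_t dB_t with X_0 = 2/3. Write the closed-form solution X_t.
X_t = 2/3 * exp((-43/10) * t + (3) * B_t)

For GBM dX = mu X dt + sigma X dB with X_0 = x_0, apply Itô to Y = log X: dY = (mu - sigma^2/2) dt + sigma dB, so Y_t = log(x_0) + (mu - sigma^2/2) t + sigma B_t and hence X_t = x_0 * exp((mu - sigma^2/2) t + sigma B_t).
With mu = 1/5, sigma = 3, x_0 = 2/3, this gives:
  X_t = 2/3 * exp((-43/10) * t + (3) * B_t).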